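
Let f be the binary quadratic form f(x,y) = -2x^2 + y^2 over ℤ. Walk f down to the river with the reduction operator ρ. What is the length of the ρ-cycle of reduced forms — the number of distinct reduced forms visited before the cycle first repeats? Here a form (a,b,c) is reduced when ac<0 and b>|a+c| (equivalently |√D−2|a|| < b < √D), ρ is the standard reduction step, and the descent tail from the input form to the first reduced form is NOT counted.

D = 8, ⌊√D⌋ = 2
descent: ρ → (1,2,-1)  [lands on river]
river: ρ → (-1,2,1)
ρ-cycle length = 2 (tail of 1 descent step not counted)

2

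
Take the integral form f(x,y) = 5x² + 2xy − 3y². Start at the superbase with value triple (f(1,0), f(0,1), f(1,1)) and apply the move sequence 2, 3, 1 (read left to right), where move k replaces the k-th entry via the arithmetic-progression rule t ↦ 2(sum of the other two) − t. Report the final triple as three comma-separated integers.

start (5,-3,4) = (f(1,0),f(0,1),f(1,1))
replace slot 2: 2·(5+4) − (-3) = 21 → (5,21,4)
replace slot 3: 2·(5+21) − 4 = 48 → (5,21,48)
replace slot 1: 2·(21+48) − 5 = 133 → (133,21,48)

133,21,48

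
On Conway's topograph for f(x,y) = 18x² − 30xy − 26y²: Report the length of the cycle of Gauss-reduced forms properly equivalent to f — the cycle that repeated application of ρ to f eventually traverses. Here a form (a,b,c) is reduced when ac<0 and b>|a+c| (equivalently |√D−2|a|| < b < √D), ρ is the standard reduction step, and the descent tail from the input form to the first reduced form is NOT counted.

D = 2772, ⌊√D⌋ = 52
descent: ρ → (-26,30,18)  [lands on river]
river: ρ → (18,42,-14)
river: ρ → (-14,42,18)
river: ρ → (18,30,-26)
river: ρ → (-26,22,22)
river: ρ → (22,22,-26)
ρ-cycle length = 6 (tail of 1 descent step not counted)

6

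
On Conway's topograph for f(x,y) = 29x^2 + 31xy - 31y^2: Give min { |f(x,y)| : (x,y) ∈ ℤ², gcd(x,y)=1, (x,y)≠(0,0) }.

river: ρ → (-31,31,29)
river: ρ → (29,27,-33)
river: ρ → (-33,39,23)
river: ρ → (23,53,-19)
river: ρ → (-19,61,11)
river: ρ → (11,49,-49)
river: ρ → (-49,49,11)
river: ρ → (11,61,-19)
river: ρ → (-19,53,23)
river: ρ → (23,39,-33)
river: ρ → (-33,27,29)
river: ρ → (29,31,-31)
closes: descent 0, river 12
min |a| on river = 11

11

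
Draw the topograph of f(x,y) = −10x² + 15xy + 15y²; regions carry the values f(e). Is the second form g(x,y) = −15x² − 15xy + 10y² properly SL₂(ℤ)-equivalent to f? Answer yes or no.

D₁ = 825, D₂ = 825
river cycle of f (length 4): (15, 15, -10), (-10, 25, 5), (5, 25, -10), (-10, 15, 15)
river cycle of g (length 4): (10, 15, -15), (-15, 15, 10), (10, 25, -5), (-5, 25, 10)
cycles differ ⇒ inequivalent

no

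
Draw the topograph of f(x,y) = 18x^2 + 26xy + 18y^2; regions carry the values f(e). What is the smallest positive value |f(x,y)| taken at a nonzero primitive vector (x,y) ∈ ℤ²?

translate: b→-10 (≡26 mod 36), so (18,26,18)→(18,-10,10)
flip: (18,-10,10)→(10,10,18)
reduced (well bottom): (10,10,18) with a≤c, −a<b≤a
well minimum = a = 10

10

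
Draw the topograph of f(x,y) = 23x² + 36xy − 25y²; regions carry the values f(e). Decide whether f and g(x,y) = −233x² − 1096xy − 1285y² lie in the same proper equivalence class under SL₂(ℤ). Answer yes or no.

D₁ = 3596, D₂ = 3596
river cycle of f (length 4): (-25, 14, 34), (34, 54, -5), (-5, 56, 23), (23, 36, -25)
river cycle of g (length 4): (-25, 14, 34), (34, 54, -5), (-5, 56, 23), (23, 36, -25)
cycles coincide ⇒ equivalent

yes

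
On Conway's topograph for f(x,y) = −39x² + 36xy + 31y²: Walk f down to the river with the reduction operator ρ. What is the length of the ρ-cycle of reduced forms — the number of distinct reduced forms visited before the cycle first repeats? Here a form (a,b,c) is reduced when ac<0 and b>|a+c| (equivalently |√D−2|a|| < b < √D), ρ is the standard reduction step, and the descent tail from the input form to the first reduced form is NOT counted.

D = 6132, ⌊√D⌋ = 78
river: ρ → (31,26,-44)
river: ρ → (-44,62,13)
river: ρ → (13,68,-29)
river: ρ → (-29,48,33)
river: ρ → (33,18,-44)
river: ρ → (-44,70,7)
river: ρ → (7,70,-44)
river: ρ → (-44,18,33)
river: ρ → (33,48,-29)
river: ρ → (-29,68,13)
river: ρ → (13,62,-44)
river: ρ → (-44,26,31)
river: ρ → (31,36,-39)
river: ρ → (-39,42,28)
river: ρ → (28,70,-11)
river: ρ → (-11,62,52)
river: ρ → (52,42,-21)
river: ρ → (-21,42,52)
river: ρ → (52,62,-11)
river: ρ → (-11,70,28)
river: ρ → (28,42,-39)
river: ρ → (-39,36,31)
ρ-cycle length = 22 (tail of 0 descent steps not counted)

22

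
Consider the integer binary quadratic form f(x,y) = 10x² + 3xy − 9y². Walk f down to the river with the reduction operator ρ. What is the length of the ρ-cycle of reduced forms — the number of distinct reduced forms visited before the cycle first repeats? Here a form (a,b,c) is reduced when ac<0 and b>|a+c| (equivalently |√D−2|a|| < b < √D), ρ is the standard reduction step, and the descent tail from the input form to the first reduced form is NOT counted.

D = 369, ⌊√D⌋ = 19
river: ρ → (-9,15,4)
river: ρ → (4,17,-5)
river: ρ → (-5,13,10)
river: ρ → (10,7,-8)
river: ρ → (-8,9,9)
river: ρ → (9,9,-8)
river: ρ → (-8,7,10)
river: ρ → (10,13,-5)
river: ρ → (-5,17,4)
river: ρ → (4,15,-9)
river: ρ → (-9,3,10)
river: ρ → (10,17,-2)
river: ρ → (-2,19,1)
river: ρ → (1,19,-2)
river: ρ → (-2,17,10)
river: ρ → (10,3,-9)
ρ-cycle length = 16 (tail of 0 descent steps not counted)

16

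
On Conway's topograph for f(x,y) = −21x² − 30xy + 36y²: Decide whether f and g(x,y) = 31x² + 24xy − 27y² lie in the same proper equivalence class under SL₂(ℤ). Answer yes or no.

D₁ = 3924, D₂ = 3924
river cycle of f (length 30): (36, 30, -21), (-21, 54, 12), (12, 42, -45), (-45, 48, 9), (9, 60, -9), (-9, 48, 45), (45, 42, -12), (-12, 54, 21), (21, 30, -36), (-36, 42, 15), … (20 more)
river cycle of g (length 30): (-27, 30, 28), (28, 26, -29), (-29, 32, 25), (25, 18, -36), (-36, 54, 7), (7, 58, -20), (-20, 62, 1), (1, 62, -20), (-20, 58, 7), (7, 54, -36), … (20 more)
cycles differ ⇒ inequivalent

no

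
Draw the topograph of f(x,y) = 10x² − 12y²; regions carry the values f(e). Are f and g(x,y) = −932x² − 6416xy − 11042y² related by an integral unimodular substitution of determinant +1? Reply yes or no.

D₁ = 480, D₂ = 480
river cycle of f (length 2): (10, 20, -2), (-2, 20, 10)
river cycle of g (length 2): (10, 20, -2), (-2, 20, 10)
cycles coincide ⇒ equivalent

yes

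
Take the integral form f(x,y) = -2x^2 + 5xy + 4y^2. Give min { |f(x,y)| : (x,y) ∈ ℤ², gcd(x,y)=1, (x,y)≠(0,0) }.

river: ρ → (4,3,-3)
river: ρ → (-3,3,4)
river: ρ → (4,5,-2)
river: ρ → (-2,7,1)
river: ρ → (1,7,-2)
river: ρ → (-2,5,4)
closes: descent 0, river 6
min |a| on river = 1

1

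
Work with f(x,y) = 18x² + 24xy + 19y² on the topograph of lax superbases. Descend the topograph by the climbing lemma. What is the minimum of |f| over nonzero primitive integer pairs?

translate: b→-12 (≡24 mod 36), so (18,24,19)→(18,-12,13)
flip: (18,-12,13)→(13,12,18)
reduced (well bottom): (13,12,18) with a≤c, −a<b≤a
well minimum = a = 13

13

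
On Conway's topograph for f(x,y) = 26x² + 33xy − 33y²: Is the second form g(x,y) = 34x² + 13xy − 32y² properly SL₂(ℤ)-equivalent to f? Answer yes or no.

D₁ = 4521, D₂ = 4521
river cycle of f (length 38): (-33, 33, 26), (26, 19, -40), (-40, 61, 5), (5, 59, -52), (-52, 45, 12), (12, 51, -40), (-40, 29, 23), (23, 63, -6), (-6, 57, 53), (53, 49, -10), … (28 more)
river cycle of g (length 34): (-32, 51, 15), (15, 39, -50), (-50, 61, 4), (4, 67, -2), (-2, 65, 37), (37, 9, -30), (-30, 51, 16), (16, 45, -39), (-39, 33, 22), (22, 55, -17), … (24 more)
cycles differ ⇒ inequivalent

no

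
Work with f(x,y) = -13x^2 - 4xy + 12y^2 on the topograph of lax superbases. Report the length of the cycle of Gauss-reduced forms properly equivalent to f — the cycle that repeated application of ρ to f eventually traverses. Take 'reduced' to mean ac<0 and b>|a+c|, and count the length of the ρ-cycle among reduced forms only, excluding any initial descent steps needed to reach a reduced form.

D = 640, ⌊√D⌋ = 25
descent: ρ → (12,4,-13)  [lands on river]
river: ρ → (-13,22,3)
river: ρ → (3,20,-20)
river: ρ → (-20,20,3)
river: ρ → (3,22,-13)
river: ρ → (-13,4,12)
river: ρ → (12,20,-5)
river: ρ → (-5,20,12)
ρ-cycle length = 8 (tail of 1 descent step not counted)

8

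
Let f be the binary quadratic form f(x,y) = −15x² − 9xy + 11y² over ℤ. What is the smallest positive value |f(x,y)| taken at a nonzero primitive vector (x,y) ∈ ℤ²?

descent: ρ → (11,9,-15)  [lands on river]
river: ρ → (-15,21,5)
river: ρ → (5,19,-19)
river: ρ → (-19,19,5)
river: ρ → (5,21,-15)
river: ρ → (-15,9,11)
river: ρ → (11,13,-13)
river: ρ → (-13,13,11)
closes: descent 1, river 8
min |a| on river = 5

5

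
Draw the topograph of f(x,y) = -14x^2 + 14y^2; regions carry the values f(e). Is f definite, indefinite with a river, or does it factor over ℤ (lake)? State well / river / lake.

D = b²−4ac = 0² − 4·(-14)·14 = 784
D = 28² is a perfect square ⇒ form factors over ℤ ⇒ lakes

lake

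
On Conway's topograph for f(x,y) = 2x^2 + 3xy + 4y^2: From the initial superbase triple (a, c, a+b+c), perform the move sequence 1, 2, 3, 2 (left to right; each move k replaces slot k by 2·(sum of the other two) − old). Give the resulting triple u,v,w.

start (2,4,9) = (f(1,0),f(0,1),f(1,1))
replace slot 1: 2·(4+9) − 2 = 24 → (24,4,9)
replace slot 2: 2·(24+9) − 4 = 62 → (24,62,9)
replace slot 3: 2·(24+62) − 9 = 163 → (24,62,163)
replace slot 2: 2·(24+163) − 62 = 312 → (24,312,163)

24,312,163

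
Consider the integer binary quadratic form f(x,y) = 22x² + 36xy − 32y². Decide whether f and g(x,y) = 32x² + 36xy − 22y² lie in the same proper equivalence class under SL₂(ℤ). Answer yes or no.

D₁ = 4112, D₂ = 4112
river cycle of f (length 10): (-32, 28, 26), (26, 24, -34), (-34, 44, 16), (16, 52, -22), (-22, 36, 32), (32, 28, -26), (-26, 24, 34), (34, 44, -16), (-16, 52, 22), (22, 36, -32)
river cycle of g (length 10): (-22, 52, 16), (16, 44, -34), (-34, 24, 26), (26, 28, -32), (-32, 36, 22), (22, 52, -16), (-16, 44, 34), (34, 24, -26), (-26, 28, 32), (32, 36, -22)
cycles differ ⇒ inequivalent

no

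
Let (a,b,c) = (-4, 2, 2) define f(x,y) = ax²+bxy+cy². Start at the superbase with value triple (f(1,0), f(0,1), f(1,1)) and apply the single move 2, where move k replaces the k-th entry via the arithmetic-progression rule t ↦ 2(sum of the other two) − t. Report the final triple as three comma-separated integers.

start (-4,2,0) = (f(1,0),f(0,1),f(1,1))
replace slot 2: 2·((-4)+0) − 2 = -10 → (-4,-10,0)

-4,-10,0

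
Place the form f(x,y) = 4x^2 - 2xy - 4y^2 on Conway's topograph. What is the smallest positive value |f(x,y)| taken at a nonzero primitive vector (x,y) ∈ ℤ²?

descent: ρ → (-4,2,4)  [lands on river]
river: ρ → (4,6,-2)
river: ρ → (-2,6,4)
river: ρ → (4,2,-4)
river: ρ → (-4,6,2)
river: ρ → (2,6,-4)
closes: descent 1, river 6
min |a| on river = 2

2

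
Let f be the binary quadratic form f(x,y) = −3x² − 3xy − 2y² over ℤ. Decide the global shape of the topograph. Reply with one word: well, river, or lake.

D = b²−4ac = (-3)² − 4·(-3)·(-2) = -15
D < 0 ⇒ definite ⇒ every region one sign ⇒ single well

well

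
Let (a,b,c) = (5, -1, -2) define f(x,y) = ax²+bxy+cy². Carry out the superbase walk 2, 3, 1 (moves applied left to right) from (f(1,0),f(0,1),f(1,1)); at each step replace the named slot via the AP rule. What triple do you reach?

start (5,-2,2) = (f(1,0),f(0,1),f(1,1))
replace slot 2: 2·(5+2) − (-2) = 16 → (5,16,2)
replace slot 3: 2·(5+16) − 2 = 40 → (5,16,40)
replace slot 1: 2·(16+40) − 5 = 107 → (107,16,40)

107,16,40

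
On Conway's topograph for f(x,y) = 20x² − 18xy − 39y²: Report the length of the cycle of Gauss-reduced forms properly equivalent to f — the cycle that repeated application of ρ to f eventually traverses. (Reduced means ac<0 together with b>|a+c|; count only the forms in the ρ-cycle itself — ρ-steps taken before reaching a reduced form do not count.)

D = 3444, ⌊√D⌋ = 58
descent: ρ → (-39,18,20)
descent: ρ → (20,22,-37)  [lands on river]
river: ρ → (-37,52,5)
river: ρ → (5,58,-4)
river: ρ → (-4,54,33)
river: ρ → (33,12,-25)
river: ρ → (-25,38,20)
river: ρ → (20,42,-21)
river: ρ → (-21,42,20)
river: ρ → (20,38,-25)
river: ρ → (-25,12,33)
river: ρ → (33,54,-4)
river: ρ → (-4,58,5)
river: ρ → (5,52,-37)
river: ρ → (-37,22,20)
river: ρ → (20,58,-1)
river: ρ → (-1,58,20)
ρ-cycle length = 16 (tail of 2 descent steps not counted)

16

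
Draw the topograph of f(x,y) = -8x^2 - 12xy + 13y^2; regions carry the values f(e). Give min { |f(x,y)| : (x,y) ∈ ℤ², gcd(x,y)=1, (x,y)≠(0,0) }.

descent: ρ → (13,12,-8)  [lands on river]
river: ρ → (-8,20,5)
river: ρ → (5,20,-8)
river: ρ → (-8,12,13)
river: ρ → (13,14,-7)
river: ρ → (-7,14,13)
closes: descent 1, river 6
min |a| on river = 5

5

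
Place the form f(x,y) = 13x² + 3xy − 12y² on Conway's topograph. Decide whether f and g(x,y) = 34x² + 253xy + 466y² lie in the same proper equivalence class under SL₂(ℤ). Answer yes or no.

D₁ = 633, D₂ = 633
river cycle of f (length 18): (-12, 21, 4), (4, 19, -17), (-17, 15, 6), (6, 21, -8), (-8, 11, 16), (16, 21, -3), (-3, 21, 16), (16, 11, -8), (-8, 21, 6), (6, 15, -17), … (8 more)
river cycle of g (length 18): (-2, 23, 13), (13, 3, -12), (-12, 21, 4), (4, 19, -17), (-17, 15, 6), (6, 21, -8), (-8, 11, 16), (16, 21, -3), (-3, 21, 16), (16, 11, -8), … (8 more)
cycles coincide ⇒ equivalent

yes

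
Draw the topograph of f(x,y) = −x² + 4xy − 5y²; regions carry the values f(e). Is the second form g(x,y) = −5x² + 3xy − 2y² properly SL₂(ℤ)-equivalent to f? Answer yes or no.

D₁ = -4, D₂ = -31
discriminants differ ⇒ not SL₂(ℤ)-equivalent

no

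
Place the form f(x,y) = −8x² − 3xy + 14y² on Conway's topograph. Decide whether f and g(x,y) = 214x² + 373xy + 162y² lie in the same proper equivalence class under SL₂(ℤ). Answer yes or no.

D₁ = 457, D₂ = 457
river cycle of f (length 46): (-8, 13, 9), (9, 5, -12), (-12, 19, 2), (2, 21, -2), (-2, 19, 12), (12, 5, -9), (-9, 13, 8), (8, 19, -3), (-3, 17, 14), (14, 11, -6), … (36 more)
river cycle of g (length 46): (3, 19, -8), (-8, 13, 9), (9, 5, -12), (-12, 19, 2), (2, 21, -2), (-2, 19, 12), (12, 5, -9), (-9, 13, 8), (8, 19, -3), (-3, 17, 14), … (36 more)
cycles coincide ⇒ equivalent

yes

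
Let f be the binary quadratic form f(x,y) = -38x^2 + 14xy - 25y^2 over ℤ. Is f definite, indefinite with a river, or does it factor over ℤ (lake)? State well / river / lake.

D = b²−4ac = 14² − 4·(-38)·(-25) = -3604
D < 0 ⇒ definite ⇒ every region one sign ⇒ single well

well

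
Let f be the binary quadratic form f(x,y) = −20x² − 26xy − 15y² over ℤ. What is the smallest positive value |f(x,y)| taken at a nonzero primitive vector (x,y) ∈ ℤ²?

translate: b→-14 (≡26 mod 40), so (20,26,15)→(20,-14,9)
flip: (20,-14,9)→(9,14,20)
translate: b→-4 (≡14 mod 18), so (9,14,20)→(9,-4,15)
reduced (well bottom): (9,-4,15) with a≤c, −a<b≤a
well minimum |f| = |-9| = 9 (negative-definite)

9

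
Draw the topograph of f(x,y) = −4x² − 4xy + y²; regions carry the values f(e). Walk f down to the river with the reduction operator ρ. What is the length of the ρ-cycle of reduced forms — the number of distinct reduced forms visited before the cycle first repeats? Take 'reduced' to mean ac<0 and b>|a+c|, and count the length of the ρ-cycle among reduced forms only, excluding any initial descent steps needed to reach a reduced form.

D = 32, ⌊√D⌋ = 5
descent: ρ → (1,4,-4)  [lands on river]
river: ρ → (-4,4,1)
ρ-cycle length = 2 (tail of 1 descent step not counted)

2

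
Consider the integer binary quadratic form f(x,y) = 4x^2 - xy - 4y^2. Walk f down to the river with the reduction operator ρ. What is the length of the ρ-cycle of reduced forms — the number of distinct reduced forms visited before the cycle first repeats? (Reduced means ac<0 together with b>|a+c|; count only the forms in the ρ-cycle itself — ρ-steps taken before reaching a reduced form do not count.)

D = 65, ⌊√D⌋ = 8
descent: ρ → (-4,1,4)  [lands on river]
river: ρ → (4,7,-1)
river: ρ → (-1,7,4)
river: ρ → (4,1,-4)
river: ρ → (-4,7,1)
river: ρ → (1,7,-4)
ρ-cycle length = 6 (tail of 1 descent step not counted)

6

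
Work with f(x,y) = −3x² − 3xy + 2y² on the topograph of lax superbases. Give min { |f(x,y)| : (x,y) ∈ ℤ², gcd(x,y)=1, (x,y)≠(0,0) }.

descent: ρ → (2,3,-3)  [lands on river]
river: ρ → (-3,3,2)
river: ρ → (2,5,-1)
river: ρ → (-1,5,2)
closes: descent 1, river 4
min |a| on river = 1

1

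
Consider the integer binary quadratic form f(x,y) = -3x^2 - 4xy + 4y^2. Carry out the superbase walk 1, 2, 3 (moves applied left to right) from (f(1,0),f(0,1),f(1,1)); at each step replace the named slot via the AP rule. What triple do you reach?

start (-3,4,-3) = (f(1,0),f(0,1),f(1,1))
replace slot 1: 2·(4+(-3)) − (-3) = 5 → (5,4,-3)
replace slot 2: 2·(5+(-3)) − 4 = 0 → (5,0,-3)
replace slot 3: 2·(5+0) − (-3) = 13 → (5,0,13)

5,0,13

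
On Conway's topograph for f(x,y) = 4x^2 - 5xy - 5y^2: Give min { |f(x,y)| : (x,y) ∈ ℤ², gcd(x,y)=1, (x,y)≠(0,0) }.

descent: ρ → (-5,5,4)  [lands on river]
river: ρ → (4,3,-6)
river: ρ → (-6,9,1)
river: ρ → (1,9,-6)
river: ρ → (-6,3,4)
river: ρ → (4,5,-5)
closes: descent 1, river 6
min |a| on river = 1

1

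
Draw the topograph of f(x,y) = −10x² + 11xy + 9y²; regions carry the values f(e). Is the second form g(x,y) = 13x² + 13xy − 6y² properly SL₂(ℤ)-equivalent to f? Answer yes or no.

D₁ = 481, D₂ = 481
river cycle of f (length 30): (9, 7, -12), (-12, 17, 4), (4, 15, -16), (-16, 17, 3), (3, 19, -10), (-10, 21, 1), (1, 21, -10), (-10, 19, 3), (3, 17, -16), (-16, 15, 4), … (20 more)
river cycle of g (length 26): (-6, 11, 15), (15, 19, -2), (-2, 21, 5), (5, 19, -6), (-6, 17, 8), (8, 15, -8), (-8, 17, 6), (6, 19, -5), (-5, 21, 2), (2, 19, -15), … (16 more)
cycles differ ⇒ inequivalent

no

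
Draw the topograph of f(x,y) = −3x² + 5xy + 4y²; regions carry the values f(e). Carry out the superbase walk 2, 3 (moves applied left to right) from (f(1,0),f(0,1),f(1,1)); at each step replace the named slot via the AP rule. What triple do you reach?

start (-3,4,6) = (f(1,0),f(0,1),f(1,1))
replace slot 2: 2·((-3)+6) − 4 = 2 → (-3,2,6)
replace slot 3: 2·((-3)+2) − 6 = -8 → (-3,2,-8)

-3,2,-8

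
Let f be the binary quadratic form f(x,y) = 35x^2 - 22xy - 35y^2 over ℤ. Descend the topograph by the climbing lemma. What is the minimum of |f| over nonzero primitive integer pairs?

descent: ρ → (-35,22,35)  [lands on river]
river: ρ → (35,48,-22)
river: ρ → (-22,40,43)
river: ρ → (43,46,-19)
river: ρ → (-19,68,10)
river: ρ → (10,72,-5)
river: ρ → (-5,68,38)
river: ρ → (38,8,-35)
river: ρ → (-35,62,11)
river: ρ → (11,70,-11)
river: ρ → (-11,62,35)
river: ρ → (35,8,-38)
river: ρ → (-38,68,5)
river: ρ → (5,72,-10)
river: ρ → (-10,68,19)
river: ρ → (19,46,-43)
river: ρ → (-43,40,22)
river: ρ → (22,48,-35)
closes: descent 1, river 18
min |a| on river = 5

5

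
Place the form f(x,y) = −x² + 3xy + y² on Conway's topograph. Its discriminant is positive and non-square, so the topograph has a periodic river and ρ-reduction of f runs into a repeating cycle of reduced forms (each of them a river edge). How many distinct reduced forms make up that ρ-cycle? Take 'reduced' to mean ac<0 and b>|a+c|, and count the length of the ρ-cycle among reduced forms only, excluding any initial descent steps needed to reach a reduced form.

D = 13, ⌊√D⌋ = 3
river: ρ → (1,3,-1)
river: ρ → (-1,3,1)
ρ-cycle length = 2 (tail of 0 descent steps not counted)

2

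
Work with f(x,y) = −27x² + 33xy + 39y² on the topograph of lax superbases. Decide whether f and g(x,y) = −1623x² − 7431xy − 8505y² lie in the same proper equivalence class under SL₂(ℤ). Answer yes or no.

D₁ = 5301, D₂ = 5301
river cycle of f (length 16): (39, 45, -21), (-21, 39, 45), (45, 51, -15), (-15, 69, 9), (9, 57, -57), (-57, 57, 9), (9, 69, -15), (-15, 51, 45), (45, 39, -21), (-21, 45, 39), … (6 more)
river cycle of g (length 16): (-21, 39, 45), (45, 51, -15), (-15, 69, 9), (9, 57, -57), (-57, 57, 9), (9, 69, -15), (-15, 51, 45), (45, 39, -21), (-21, 45, 39), (39, 33, -27), … (6 more)
cycles coincide ⇒ equivalent

yes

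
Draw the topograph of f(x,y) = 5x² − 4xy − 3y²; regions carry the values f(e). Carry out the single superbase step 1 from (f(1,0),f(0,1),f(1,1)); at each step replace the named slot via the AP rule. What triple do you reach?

start (5,-3,-2) = (f(1,0),f(0,1),f(1,1))
replace slot 1: 2·((-3)+(-2)) − 5 = -15 → (-15,-3,-2)

-15,-3,-2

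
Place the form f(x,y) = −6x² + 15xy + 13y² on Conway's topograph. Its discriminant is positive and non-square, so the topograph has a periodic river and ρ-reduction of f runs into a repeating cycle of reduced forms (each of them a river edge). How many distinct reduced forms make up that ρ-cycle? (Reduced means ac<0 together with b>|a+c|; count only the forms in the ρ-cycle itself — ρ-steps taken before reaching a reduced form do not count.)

D = 537, ⌊√D⌋ = 23
river: ρ → (13,11,-8)
river: ρ → (-8,21,3)
river: ρ → (3,21,-8)
river: ρ → (-8,11,13)
river: ρ → (13,15,-6)
river: ρ → (-6,21,4)
river: ρ → (4,19,-11)
river: ρ → (-11,3,12)
river: ρ → (12,21,-2)
river: ρ → (-2,23,1)
river: ρ → (1,23,-2)
river: ρ → (-2,21,12)
river: ρ → (12,3,-11)
river: ρ → (-11,19,4)
river: ρ → (4,21,-6)
river: ρ → (-6,15,13)
ρ-cycle length = 16 (tail of 0 descent steps not counted)

16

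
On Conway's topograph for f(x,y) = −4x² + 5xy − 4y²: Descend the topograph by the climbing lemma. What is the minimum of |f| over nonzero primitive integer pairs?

translate: b→3 (≡-5 mod 8), so (4,-5,4)→(4,3,3)
flip: (4,3,3)→(3,-3,4)
translate: b→3 (≡-3 mod 6), so (3,-3,4)→(3,3,4)
reduced (well bottom): (3,3,4) with a≤c, −a<b≤a
well minimum |f| = |-3| = 3 (negative-definite)

3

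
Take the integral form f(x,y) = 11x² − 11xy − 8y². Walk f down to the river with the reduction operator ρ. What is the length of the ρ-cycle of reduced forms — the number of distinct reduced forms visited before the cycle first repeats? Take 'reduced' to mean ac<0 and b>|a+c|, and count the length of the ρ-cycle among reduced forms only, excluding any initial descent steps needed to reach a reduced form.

D = 473, ⌊√D⌋ = 21
descent: ρ → (-8,11,11)  [lands on river]
river: ρ → (11,11,-8)
river: ρ → (-8,21,1)
river: ρ → (1,21,-8)
ρ-cycle length = 4 (tail of 1 descent step not counted)

4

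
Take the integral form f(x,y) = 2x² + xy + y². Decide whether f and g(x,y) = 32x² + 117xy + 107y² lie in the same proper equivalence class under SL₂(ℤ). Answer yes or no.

D₁ = -7, D₂ = -7
f: flip: (2,1,1)→(1,-1,2)
f: translate: b→1 (≡-1 mod 2), so (1,-1,2)→(1,1,2)
f: reduced (well bottom): (1,1,2) with a≤c, −a<b≤a
g: translate: b→-11 (≡117 mod 64), so (32,117,107)→(32,-11,1)
g: flip: (32,-11,1)→(1,11,32)
g: translate: b→1 (≡11 mod 2), so (1,11,32)→(1,1,2)
g: reduced (well bottom): (1,1,2) with a≤c, −a<b≤a
reduced forms (1, 1, 2) vs (1, 1, 2) ⇒ equivalent

yes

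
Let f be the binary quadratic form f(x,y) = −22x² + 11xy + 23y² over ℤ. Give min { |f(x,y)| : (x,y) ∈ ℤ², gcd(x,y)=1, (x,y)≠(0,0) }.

river: ρ → (23,35,-10)
river: ρ → (-10,45,3)
river: ρ → (3,45,-10)
river: ρ → (-10,35,23)
river: ρ → (23,11,-22)
river: ρ → (-22,33,12)
river: ρ → (12,39,-13)
river: ρ → (-13,39,12)
river: ρ → (12,33,-22)
river: ρ → (-22,11,23)
closes: descent 0, river 10
min |a| on river = 3

3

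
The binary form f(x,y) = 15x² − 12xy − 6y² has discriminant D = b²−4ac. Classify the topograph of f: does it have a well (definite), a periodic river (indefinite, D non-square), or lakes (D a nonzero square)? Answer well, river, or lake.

D = b²−4ac = (-12)² − 4·15·(-6) = 504
D > 0 non-square ⇒ indefinite ⇒ periodic river

river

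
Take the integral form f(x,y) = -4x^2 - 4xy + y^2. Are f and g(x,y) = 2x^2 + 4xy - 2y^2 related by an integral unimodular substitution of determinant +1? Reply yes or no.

D₁ = 32, D₂ = 32
river cycle of f (length 2): (1, 4, -4), (-4, 4, 1)
river cycle of g (length 2): (-2, 4, 2), (2, 4, -2)
cycles differ ⇒ inequivalent

no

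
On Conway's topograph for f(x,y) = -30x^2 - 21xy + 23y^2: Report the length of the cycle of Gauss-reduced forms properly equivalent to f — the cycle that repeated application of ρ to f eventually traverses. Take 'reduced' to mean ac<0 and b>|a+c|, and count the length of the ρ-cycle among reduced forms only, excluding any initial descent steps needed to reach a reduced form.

D = 3201, ⌊√D⌋ = 56
descent: ρ → (23,21,-30)  [lands on river]
river: ρ → (-30,39,14)
river: ρ → (14,45,-21)
river: ρ → (-21,39,20)
river: ρ → (20,41,-19)
river: ρ → (-19,35,26)
river: ρ → (26,17,-28)
river: ρ → (-28,39,15)
river: ρ → (15,51,-10)
river: ρ → (-10,49,20)
river: ρ → (20,31,-28)
river: ρ → (-28,25,23)
ρ-cycle length = 12 (tail of 1 descent step not counted)

12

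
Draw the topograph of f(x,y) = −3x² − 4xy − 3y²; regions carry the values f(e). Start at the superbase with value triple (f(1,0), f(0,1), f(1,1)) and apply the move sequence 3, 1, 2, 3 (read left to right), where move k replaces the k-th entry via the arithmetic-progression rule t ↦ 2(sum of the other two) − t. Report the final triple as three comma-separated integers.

start (-3,-3,-10) = (f(1,0),f(0,1),f(1,1))
replace slot 3: 2·((-3)+(-3)) − (-10) = -2 → (-3,-3,-2)
replace slot 1: 2·((-3)+(-2)) − (-3) = -7 → (-7,-3,-2)
replace slot 2: 2·((-7)+(-2)) − (-3) = -15 → (-7,-15,-2)
replace slot 3: 2·((-7)+(-15)) − (-2) = -42 → (-7,-15,-42)

-7,-15,-42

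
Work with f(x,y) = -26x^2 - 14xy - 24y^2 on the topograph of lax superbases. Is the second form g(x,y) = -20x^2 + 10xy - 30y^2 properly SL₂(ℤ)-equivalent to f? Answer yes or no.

D₁ = -2300, D₂ = -2300
f is negative-definite; reduce −f:
−f: flip: (26,14,24)→(24,-14,26)
−f: reduced (well bottom): (24,-14,26) with a≤c, −a<b≤a
flip sign back: reduced form of f is (-24,14,-26)
g is negative-definite; reduce −g:
−g: reduced (well bottom): (20,-10,30) with a≤c, −a<b≤a
flip sign back: reduced form of g is (-20,10,-30)
reduced forms (-24, 14, -26) vs (-20, 10, -30) ⇒ inequivalent

no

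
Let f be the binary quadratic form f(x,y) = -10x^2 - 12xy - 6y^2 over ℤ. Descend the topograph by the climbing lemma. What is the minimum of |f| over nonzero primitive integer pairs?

translate: b→-8 (≡12 mod 20), so (10,12,6)→(10,-8,4)
flip: (10,-8,4)→(4,8,10)
translate: b→0 (≡8 mod 8), so (4,8,10)→(4,0,6)
reduced (well bottom): (4,0,6) with a≤c, −a<b≤a
well minimum |f| = |-4| = 4 (negative-definite)

4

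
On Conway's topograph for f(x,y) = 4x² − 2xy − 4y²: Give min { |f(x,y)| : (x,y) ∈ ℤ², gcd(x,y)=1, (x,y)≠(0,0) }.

descent: ρ → (-4,2,4)  [lands on river]
river: ρ → (4,6,-2)
river: ρ → (-2,6,4)
river: ρ → (4,2,-4)
river: ρ → (-4,6,2)
river: ρ → (2,6,-4)
closes: descent 1, river 6
min |a| on river = 2

2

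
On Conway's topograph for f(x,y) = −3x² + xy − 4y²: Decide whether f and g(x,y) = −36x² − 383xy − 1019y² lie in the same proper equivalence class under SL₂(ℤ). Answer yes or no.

D₁ = -47, D₂ = -47
f is negative-definite; reduce −f:
−f: reduced (well bottom): (3,-1,4) with a≤c, −a<b≤a
flip sign back: reduced form of f is (-3,1,-4)
g is negative-definite; reduce −g:
−g: translate: b→23 (≡383 mod 72), so (36,383,1019)→(36,23,4)
−g: flip: (36,23,4)→(4,-23,36)
−g: translate: b→1 (≡-23 mod 8), so (4,-23,36)→(4,1,3)
−g: flip: (4,1,3)→(3,-1,4)
−g: reduced (well bottom): (3,-1,4) with a≤c, −a<b≤a
flip sign back: reduced form of g is (-3,1,-4)
reduced forms (-3, 1, -4) vs (-3, 1, -4) ⇒ equivalent

yes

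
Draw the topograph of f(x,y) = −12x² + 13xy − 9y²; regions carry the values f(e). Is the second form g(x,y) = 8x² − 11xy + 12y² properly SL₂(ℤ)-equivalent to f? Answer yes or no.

D₁ = -263, D₂ = -263
f is negative-definite; reduce −f:
−f: translate: b→11 (≡-13 mod 24), so (12,-13,9)→(12,11,8)
−f: flip: (12,11,8)→(8,-11,12)
−f: translate: b→5 (≡-11 mod 16), so (8,-11,12)→(8,5,9)
−f: reduced (well bottom): (8,5,9) with a≤c, −a<b≤a
flip sign back: reduced form of f is (-8,-5,-9)
g: translate: b→5 (≡-11 mod 16), so (8,-11,12)→(8,5,9)
g: reduced (well bottom): (8,5,9) with a≤c, −a<b≤a
reduced forms (-8, -5, -9) vs (8, 5, 9) ⇒ inequivalent

no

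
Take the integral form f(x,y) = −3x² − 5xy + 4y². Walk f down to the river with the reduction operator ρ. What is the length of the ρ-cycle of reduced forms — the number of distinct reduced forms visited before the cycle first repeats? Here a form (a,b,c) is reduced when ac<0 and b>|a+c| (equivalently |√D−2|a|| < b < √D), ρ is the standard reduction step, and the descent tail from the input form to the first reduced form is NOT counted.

D = 73, ⌊√D⌋ = 8
descent: ρ → (4,5,-3)  [lands on river]
river: ρ → (-3,7,2)
river: ρ → (2,5,-6)
river: ρ → (-6,7,1)
river: ρ → (1,7,-6)
river: ρ → (-6,5,2)
river: ρ → (2,7,-3)
river: ρ → (-3,5,4)
river: ρ → (4,3,-4)
river: ρ → (-4,5,3)
river: ρ → (3,7,-2)
river: ρ → (-2,5,6)
river: ρ → (6,7,-1)
river: ρ → (-1,7,6)
river: ρ → (6,5,-2)
river: ρ → (-2,7,3)
river: ρ → (3,5,-4)
river: ρ → (-4,3,4)
ρ-cycle length = 18 (tail of 1 descent step not counted)

18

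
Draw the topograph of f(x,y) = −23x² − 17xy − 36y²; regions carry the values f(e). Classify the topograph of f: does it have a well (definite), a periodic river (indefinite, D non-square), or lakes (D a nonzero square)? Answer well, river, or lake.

D = b²−4ac = (-17)² − 4·(-23)·(-36) = -3023
D < 0 ⇒ definite ⇒ every region one sign ⇒ single well

well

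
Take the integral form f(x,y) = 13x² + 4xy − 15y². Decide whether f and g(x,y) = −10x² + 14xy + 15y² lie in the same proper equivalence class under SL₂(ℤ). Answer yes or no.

D₁ = 796, D₂ = 796
river cycle of f (length 20): (-15, 26, 2), (2, 26, -15), (-15, 4, 13), (13, 22, -6), (-6, 26, 5), (5, 24, -11), (-11, 20, 9), (9, 16, -15), (-15, 14, 10), (10, 26, -3), … (10 more)
river cycle of g (length 20): (15, 16, -9), (-9, 20, 11), (11, 24, -5), (-5, 26, 6), (6, 22, -13), (-13, 4, 15), (15, 26, -2), (-2, 26, 15), (15, 4, -13), (-13, 22, 6), … (10 more)
cycles differ ⇒ inequivalent

no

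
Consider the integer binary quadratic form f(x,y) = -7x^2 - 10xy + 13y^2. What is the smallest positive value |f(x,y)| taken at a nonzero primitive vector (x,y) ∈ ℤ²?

descent: ρ → (13,10,-7)  [lands on river]
river: ρ → (-7,18,5)
river: ρ → (5,12,-16)
river: ρ → (-16,20,1)
river: ρ → (1,20,-16)
river: ρ → (-16,12,5)
river: ρ → (5,18,-7)
river: ρ → (-7,10,13)
river: ρ → (13,16,-4)
river: ρ → (-4,16,13)
closes: descent 1, river 10
min |a| on river = 1

1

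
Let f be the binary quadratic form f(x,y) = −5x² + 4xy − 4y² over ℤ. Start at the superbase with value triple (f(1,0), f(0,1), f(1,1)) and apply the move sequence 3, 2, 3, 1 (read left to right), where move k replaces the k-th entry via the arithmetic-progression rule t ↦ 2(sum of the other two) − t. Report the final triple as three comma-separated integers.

start (-5,-4,-5) = (f(1,0),f(0,1),f(1,1))
replace slot 3: 2·((-5)+(-4)) − (-5) = -13 → (-5,-4,-13)
replace slot 2: 2·((-5)+(-13)) − (-4) = -32 → (-5,-32,-13)
replace slot 3: 2·((-5)+(-32)) − (-13) = -61 → (-5,-32,-61)
replace slot 1: 2·((-32)+(-61)) − (-5) = -181 → (-181,-32,-61)

-181,-32,-61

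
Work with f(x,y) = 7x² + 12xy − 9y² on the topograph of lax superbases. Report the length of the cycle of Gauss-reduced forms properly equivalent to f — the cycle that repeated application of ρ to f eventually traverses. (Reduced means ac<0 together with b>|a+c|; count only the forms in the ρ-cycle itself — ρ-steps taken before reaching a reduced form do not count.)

D = 396, ⌊√D⌋ = 19
river: ρ → (-9,6,10)
river: ρ → (10,14,-5)
river: ρ → (-5,16,7)
river: ρ → (7,12,-9)
ρ-cycle length = 4 (tail of 0 descent steps not counted)

4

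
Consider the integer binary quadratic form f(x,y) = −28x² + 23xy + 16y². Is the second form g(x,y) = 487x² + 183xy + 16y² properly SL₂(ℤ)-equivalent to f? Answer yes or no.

D₁ = 2321, D₂ = 2321
river cycle of f (length 44): (16, 41, -10), (-10, 39, 20), (20, 41, -8), (-8, 39, 25), (25, 11, -22), (-22, 33, 14), (14, 23, -32), (-32, 41, 5), (5, 39, -40), (-40, 41, 4), … (34 more)
river cycle of g (length 44): (16, 41, -10), (-10, 39, 20), (20, 41, -8), (-8, 39, 25), (25, 11, -22), (-22, 33, 14), (14, 23, -32), (-32, 41, 5), (5, 39, -40), (-40, 41, 4), … (34 more)
cycles coincide ⇒ equivalent

yes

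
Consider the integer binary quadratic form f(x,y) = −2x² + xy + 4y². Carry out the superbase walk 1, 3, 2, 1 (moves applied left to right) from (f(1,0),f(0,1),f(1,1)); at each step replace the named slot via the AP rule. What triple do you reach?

start (-2,4,3) = (f(1,0),f(0,1),f(1,1))
replace slot 1: 2·(4+3) − (-2) = 16 → (16,4,3)
replace slot 3: 2·(16+4) − 3 = 37 → (16,4,37)
replace slot 2: 2·(16+37) − 4 = 102 → (16,102,37)
replace slot 1: 2·(102+37) − 16 = 262 → (262,102,37)

262,102,37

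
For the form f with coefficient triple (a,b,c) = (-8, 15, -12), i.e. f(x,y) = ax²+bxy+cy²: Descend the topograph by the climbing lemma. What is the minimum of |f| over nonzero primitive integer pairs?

translate: b→1 (≡-15 mod 16), so (8,-15,12)→(8,1,5)
flip: (8,1,5)→(5,-1,8)
reduced (well bottom): (5,-1,8) with a≤c, −a<b≤a
well minimum |f| = |-5| = 5 (negative-definite)

5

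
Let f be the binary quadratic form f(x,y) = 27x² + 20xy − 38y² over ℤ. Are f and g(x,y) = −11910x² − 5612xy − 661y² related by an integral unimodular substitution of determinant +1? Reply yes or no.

D₁ = 4504, D₂ = 4504
river cycle of f (length 14): (-38, 56, 9), (9, 52, -50), (-50, 48, 11), (11, 62, -15), (-15, 58, 19), (19, 56, -18), (-18, 52, 25), (25, 48, -22), (-22, 40, 33), (33, 26, -29), … (4 more)
river cycle of g (length 14): (-38, 56, 9), (9, 52, -50), (-50, 48, 11), (11, 62, -15), (-15, 58, 19), (19, 56, -18), (-18, 52, 25), (25, 48, -22), (-22, 40, 33), (33, 26, -29), … (4 more)
cycles coincide ⇒ equivalent

yes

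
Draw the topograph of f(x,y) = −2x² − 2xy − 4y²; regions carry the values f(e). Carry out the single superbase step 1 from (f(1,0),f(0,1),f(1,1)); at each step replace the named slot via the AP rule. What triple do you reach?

start (-2,-4,-8) = (f(1,0),f(0,1),f(1,1))
replace slot 1: 2·((-4)+(-8)) − (-2) = -22 → (-22,-4,-8)

-22,-4,-8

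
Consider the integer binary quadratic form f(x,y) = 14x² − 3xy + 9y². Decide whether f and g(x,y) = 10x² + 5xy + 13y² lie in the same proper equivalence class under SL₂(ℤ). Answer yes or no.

D₁ = -495, D₂ = -495
f: flip: (14,-3,9)→(9,3,14)
f: reduced (well bottom): (9,3,14) with a≤c, −a<b≤a
g: reduced (well bottom): (10,5,13) with a≤c, −a<b≤a
reduced forms (9, 3, 14) vs (10, 5, 13) ⇒ inequivalent

no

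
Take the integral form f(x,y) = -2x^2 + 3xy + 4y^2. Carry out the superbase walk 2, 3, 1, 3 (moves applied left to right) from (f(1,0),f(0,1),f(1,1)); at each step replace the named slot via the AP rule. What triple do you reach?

start (-2,4,5) = (f(1,0),f(0,1),f(1,1))
replace slot 2: 2·((-2)+5) − 4 = 2 → (-2,2,5)
replace slot 3: 2·((-2)+2) − 5 = -5 → (-2,2,-5)
replace slot 1: 2·(2+(-5)) − (-2) = -4 → (-4,2,-5)
replace slot 3: 2·((-4)+2) − (-5) = 1 → (-4,2,1)

-4,2,1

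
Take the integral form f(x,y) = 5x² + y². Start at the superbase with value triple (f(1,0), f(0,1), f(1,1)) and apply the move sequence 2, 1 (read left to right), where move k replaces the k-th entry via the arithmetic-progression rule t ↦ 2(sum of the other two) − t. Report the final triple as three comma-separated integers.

start (5,1,6) = (f(1,0),f(0,1),f(1,1))
replace slot 2: 2·(5+6) − 1 = 21 → (5,21,6)
replace slot 1: 2·(21+6) − 5 = 49 → (49,21,6)

49,21,6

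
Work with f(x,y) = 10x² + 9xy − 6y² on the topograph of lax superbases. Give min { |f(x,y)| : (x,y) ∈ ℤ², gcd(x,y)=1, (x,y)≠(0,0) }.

river: ρ → (-6,15,4)
river: ρ → (4,17,-2)
river: ρ → (-2,15,12)
river: ρ → (12,9,-5)
river: ρ → (-5,11,10)
river: ρ → (10,9,-6)
closes: descent 0, river 6
min |a| on river = 2

2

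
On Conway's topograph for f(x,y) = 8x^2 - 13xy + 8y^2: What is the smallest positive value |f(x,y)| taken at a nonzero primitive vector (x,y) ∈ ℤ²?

translate: b→3 (≡-13 mod 16), so (8,-13,8)→(8,3,3)
flip: (8,3,3)→(3,-3,8)
translate: b→3 (≡-3 mod 6), so (3,-3,8)→(3,3,8)
reduced (well bottom): (3,3,8) with a≤c, −a<b≤a
well minimum = a = 3

3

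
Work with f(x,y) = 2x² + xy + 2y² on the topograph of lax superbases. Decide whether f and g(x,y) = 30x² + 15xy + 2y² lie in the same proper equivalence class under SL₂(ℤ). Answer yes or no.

D₁ = -15, D₂ = -15
f: reduced (well bottom): (2,1,2) with a≤c, −a<b≤a
g: flip: (30,15,2)→(2,-15,30)
g: translate: b→1 (≡-15 mod 4), so (2,-15,30)→(2,1,2)
g: reduced (well bottom): (2,1,2) with a≤c, −a<b≤a
reduced forms (2, 1, 2) vs (2, 1, 2) ⇒ equivalent

yes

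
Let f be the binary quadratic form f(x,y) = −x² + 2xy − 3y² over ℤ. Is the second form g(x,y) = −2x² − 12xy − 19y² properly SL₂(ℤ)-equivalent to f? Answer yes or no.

D₁ = -8, D₂ = -8
f is negative-definite; reduce −f:
−f: translate: b→0 (≡-2 mod 2), so (1,-2,3)→(1,0,2)
−f: reduced (well bottom): (1,0,2) with a≤c, −a<b≤a
flip sign back: reduced form of f is (-1,0,-2)
g is negative-definite; reduce −g:
−g: translate: b→0 (≡12 mod 4), so (2,12,19)→(2,0,1)
−g: flip: (2,0,1)→(1,0,2)
−g: reduced (well bottom): (1,0,2) with a≤c, −a<b≤a
flip sign back: reduced form of g is (-1,0,-2)
reduced forms (-1, 0, -2) vs (-1, 0, -2) ⇒ equivalent

yes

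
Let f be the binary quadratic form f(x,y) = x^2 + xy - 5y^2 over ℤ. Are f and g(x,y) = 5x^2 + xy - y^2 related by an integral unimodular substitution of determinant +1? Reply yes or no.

D₁ = 21, D₂ = 21
river cycle of f (length 2): (1, 3, -3), (-3, 3, 1)
river cycle of g (length 2): (-1, 3, 3), (3, 3, -1)
cycles differ ⇒ inequivalent

no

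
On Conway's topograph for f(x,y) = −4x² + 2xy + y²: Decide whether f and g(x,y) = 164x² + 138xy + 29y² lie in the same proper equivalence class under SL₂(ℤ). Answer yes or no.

D₁ = 20, D₂ = 20
river cycle of f (length 2): (1, 4, -1), (-1, 4, 1)
river cycle of g (length 2): (-1, 4, 1), (1, 4, -1)
cycles coincide ⇒ equivalent

yes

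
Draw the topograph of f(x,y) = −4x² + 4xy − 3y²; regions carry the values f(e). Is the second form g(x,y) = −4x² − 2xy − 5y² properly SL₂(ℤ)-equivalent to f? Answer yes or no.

D₁ = -32, D₂ = -76
discriminants differ ⇒ not SL₂(ℤ)-equivalent

no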